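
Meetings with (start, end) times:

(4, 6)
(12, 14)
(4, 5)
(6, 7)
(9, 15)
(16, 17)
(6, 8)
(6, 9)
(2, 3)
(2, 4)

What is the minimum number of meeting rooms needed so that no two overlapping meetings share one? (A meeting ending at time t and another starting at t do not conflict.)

3

Count concurrent intervals with a sweep; the peak is the room count.
starts: [2, 2, 4, 4, 6, 6, 6, 9, 12, 16]
ends:   [3, 4, 5, 6, 7, 8, 9, 14, 15, 17]
s2→1 s2→2 e3→1 e4→0 s4→1 s4→2 e5→1 e6→0 s6→1 s6→2 s6→3  — peak 3.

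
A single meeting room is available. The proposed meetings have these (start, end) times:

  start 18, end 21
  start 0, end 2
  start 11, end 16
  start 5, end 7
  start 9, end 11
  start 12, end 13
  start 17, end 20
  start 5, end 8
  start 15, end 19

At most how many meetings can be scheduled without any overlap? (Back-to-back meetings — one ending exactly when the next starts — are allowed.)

5

By end time: (0,2), (5,7), (5,8), (9,11), (12,13), (11,16), (15,19), (17,20), (18,21).
Pick (0,2); next start ≥ 2 → (5,7); next start ≥ 7 → (9,11); next start ≥ 11 → (12,13); next start ≥ 13 → (15,19).
Selected 5 meetings.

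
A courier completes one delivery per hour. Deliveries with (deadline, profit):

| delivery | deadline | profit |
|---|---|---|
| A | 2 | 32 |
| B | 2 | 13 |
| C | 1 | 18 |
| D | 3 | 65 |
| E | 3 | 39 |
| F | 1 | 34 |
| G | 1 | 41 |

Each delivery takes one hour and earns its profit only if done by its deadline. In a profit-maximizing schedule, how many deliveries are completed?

3

By profit: D(d3,65), G(d1,41), E(d3,39), F(d1,34), A(d2,32), C(d1,18), B(d2,13)
D→slot 3; G→slot 1; E→slot 2; F skipped; A skipped; C skipped; B skipped.
3 of 7 scheduled.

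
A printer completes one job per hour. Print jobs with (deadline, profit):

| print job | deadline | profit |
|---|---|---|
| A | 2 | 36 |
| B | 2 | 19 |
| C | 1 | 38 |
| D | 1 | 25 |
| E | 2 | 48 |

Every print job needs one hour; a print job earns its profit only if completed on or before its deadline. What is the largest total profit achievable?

86

Take jobs in profit order; each goes to the latest open slot no later than its deadline.
Profit order: E=48 C=38 A=36 D=25 B=19
Assign: E→slot 2, C→slot 1, A skipped, D skipped, B skipped.
Slots: [1:C] [2:E]
Profit = 38 + 48 = 86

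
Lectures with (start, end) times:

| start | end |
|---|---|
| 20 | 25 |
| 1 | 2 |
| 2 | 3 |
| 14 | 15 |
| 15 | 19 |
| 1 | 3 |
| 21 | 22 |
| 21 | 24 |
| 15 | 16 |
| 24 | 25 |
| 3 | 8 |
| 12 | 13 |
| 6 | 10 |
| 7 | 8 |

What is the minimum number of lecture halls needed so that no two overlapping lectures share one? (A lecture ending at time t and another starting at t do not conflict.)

The answer is the maximum number of intervals overlapping at any instant.
Events (time:±→running): 1:+→1 1:+→2 2:-→1 2:+→2 3:-→1 3:-→0 3:+→1 6:+→2 7:+→3 … peak 3.

3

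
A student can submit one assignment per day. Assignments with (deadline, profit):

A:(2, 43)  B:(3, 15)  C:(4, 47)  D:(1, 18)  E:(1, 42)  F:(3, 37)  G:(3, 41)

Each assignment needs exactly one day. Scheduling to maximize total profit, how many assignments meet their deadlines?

4

Sort by profit descending; place each in the latest free slot ≤ its deadline.
By profit: C(d4,47), A(d2,43), E(d1,42), G(d3,41), F(d3,37), D(d1,18), B(d3,15)
C→slot 4; A→slot 2; E→slot 1; G→slot 3; F skipped; D skipped; B skipped.
4 of 7 scheduled.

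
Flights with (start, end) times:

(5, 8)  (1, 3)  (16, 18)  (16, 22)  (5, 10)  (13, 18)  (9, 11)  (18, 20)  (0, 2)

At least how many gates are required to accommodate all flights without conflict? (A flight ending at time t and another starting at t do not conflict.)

3

Events (time:±→running): 0:+→1 1:+→2 2:-→1 3:-→0 5:+→1 5:+→2 8:-→1 9:+→2 10:-→1 11:-→0 13:+→1 16:+→2 16:+→3 … peak 3.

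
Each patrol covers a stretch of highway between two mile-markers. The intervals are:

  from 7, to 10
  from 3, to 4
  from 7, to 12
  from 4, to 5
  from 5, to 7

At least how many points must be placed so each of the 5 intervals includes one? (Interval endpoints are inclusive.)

Process intervals by earliest right end; each time one isn't hit yet, stab at its right endpoint.
Sorted: [3,4] [4,5] [5,7] [7,10] [7,12]
{[3,4],[4,5]} hit by 4; {[5,7],[7,10],[7,12]} hit by 7.
Points: 4, 7 (2 total).

2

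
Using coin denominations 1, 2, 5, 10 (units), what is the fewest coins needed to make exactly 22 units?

3

22 = 2×10 + 1×2
Total coins = 2 + 1 = 3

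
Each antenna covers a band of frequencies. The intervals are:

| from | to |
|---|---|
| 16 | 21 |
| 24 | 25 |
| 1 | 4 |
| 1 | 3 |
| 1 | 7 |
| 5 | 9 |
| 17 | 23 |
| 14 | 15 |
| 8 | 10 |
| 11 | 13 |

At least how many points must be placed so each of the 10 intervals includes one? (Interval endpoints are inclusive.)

By right end: [1,3]  [1,4]  [1,7]  [5,9]  [8,10]  [11,13]  [14,15]  [16,21]  [17,23]  [24,25]
[1,3] uncovered → point at 3; [5,9] uncovered → point at 9; [11,13] uncovered → point at 13; [14,15] uncovered → point at 15; [16,21] uncovered → point at 21; [24,25] uncovered → point at 25.
Points: 3, 9, 13, 15, 21, 25 (6 total).

6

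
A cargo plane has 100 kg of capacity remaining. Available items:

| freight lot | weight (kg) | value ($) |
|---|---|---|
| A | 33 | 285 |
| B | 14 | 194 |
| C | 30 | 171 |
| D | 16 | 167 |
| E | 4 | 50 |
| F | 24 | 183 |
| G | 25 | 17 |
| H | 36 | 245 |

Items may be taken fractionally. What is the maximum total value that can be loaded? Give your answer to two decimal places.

Sort by value per unit weight and fill in that order.
Order: B (194/14=13.86) > E (50/4=12.50) > D (167/16=10.44) > A (285/33=8.64) > F (183/24=7.62) > H (245/36=6.81) > C (171/30=5.70) > G (17/25=0.68)
Fill: take B (14 @ 194) → take E (4 @ 50) → take D (16 @ 167) → take A (33 @ 285) → take F (24 @ 183) → take 9/36 of H → 61.25; 100/100 used.
Total value = 940.25

940.25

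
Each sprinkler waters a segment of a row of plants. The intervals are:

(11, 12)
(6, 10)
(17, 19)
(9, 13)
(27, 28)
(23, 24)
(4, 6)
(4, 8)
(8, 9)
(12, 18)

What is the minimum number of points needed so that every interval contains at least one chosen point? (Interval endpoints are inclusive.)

Sorted: [4,6] [4,8] [8,9] [6,10] [11,12] [9,13] [12,18] [17,19] [23,24] [27,28]
{[4,6],[4,8]} hit by 6; {[8,9],[6,10]} hit by 9; {[11,12],[9,13],[12,18]} hit by 12; {[17,19]} hit by 19; {[23,24]} hit by 24; {[27,28]} hit by 28.
Points: 6, 9, 12, 19, 24, 28 (6 total).

6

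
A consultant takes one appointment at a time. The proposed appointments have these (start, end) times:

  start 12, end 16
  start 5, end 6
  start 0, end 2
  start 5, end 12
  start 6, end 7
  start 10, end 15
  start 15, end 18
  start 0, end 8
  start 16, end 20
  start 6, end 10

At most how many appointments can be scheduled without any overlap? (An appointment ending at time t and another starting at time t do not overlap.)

5

Greedy by earliest finish: after sorting by end time, pick each interval compatible with the last pick.
By end time: (0,2), (5,6), (6,7), (0,8), (6,10), (5,12), (10,15), (12,16), (15,18), (16,20).
Pick (0,2); next start ≥ 2 → (5,6); next start ≥ 6 → (6,7); next start ≥ 7 → (10,15); next start ≥ 15 → (15,18).
Selected 5 appointments.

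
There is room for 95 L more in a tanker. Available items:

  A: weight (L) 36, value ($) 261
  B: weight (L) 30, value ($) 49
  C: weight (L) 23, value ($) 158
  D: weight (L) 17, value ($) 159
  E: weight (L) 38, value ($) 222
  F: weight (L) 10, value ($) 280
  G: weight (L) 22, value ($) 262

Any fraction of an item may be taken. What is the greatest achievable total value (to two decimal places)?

Sort by value per unit weight and fill in that order.
Order: F (280/10=28.00) > G (262/22=11.91) > D (159/17=9.35) > A (261/36=7.25) > C (158/23=6.87) > E (222/38=5.84) > B (49/30=1.63)
Fill: take F (10 @ 280) → take G (22 @ 262) → take D (17 @ 159) → take A (36 @ 261) → take 10/23 of C → 68.70; 95/95 used.
Total value = 1030.70

1030.70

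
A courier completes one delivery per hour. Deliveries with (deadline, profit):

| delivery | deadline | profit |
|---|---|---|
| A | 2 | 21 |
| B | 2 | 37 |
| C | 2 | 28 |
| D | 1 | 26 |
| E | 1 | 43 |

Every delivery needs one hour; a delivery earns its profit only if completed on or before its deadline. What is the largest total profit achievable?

By profit: E(d1,43), B(d2,37), C(d2,28), D(d1,26), A(d2,21)
E→slot 1; B→slot 2; C skipped; D skipped; A skipped.
Profit = 43 + 37 = 80

80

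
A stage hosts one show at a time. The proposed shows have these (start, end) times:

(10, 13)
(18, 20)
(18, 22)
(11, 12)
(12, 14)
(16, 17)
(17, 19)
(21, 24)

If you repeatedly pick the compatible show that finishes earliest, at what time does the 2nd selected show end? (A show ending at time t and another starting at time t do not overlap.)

Sort by end time and greedily take each interval whose start is ≥ the last chosen end.
By end time: (11,12), (10,13), (12,14), (16,17), (17,19), (18,20), (18,22), (21,24).
Pick (11,12); next start ≥ 12 → (12,14); next start ≥ 14 → (16,17); next start ≥ 17 → (17,19); next start ≥ 19 → (21,24).
Selected: (11,12) (12,14) (16,17) (17,19) (21,24)

14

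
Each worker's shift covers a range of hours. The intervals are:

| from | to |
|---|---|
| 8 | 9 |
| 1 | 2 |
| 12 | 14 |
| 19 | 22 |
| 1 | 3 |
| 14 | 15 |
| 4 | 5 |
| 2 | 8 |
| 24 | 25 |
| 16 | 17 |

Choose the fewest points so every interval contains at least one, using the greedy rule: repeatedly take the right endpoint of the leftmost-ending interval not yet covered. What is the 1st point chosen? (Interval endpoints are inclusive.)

2

Process intervals by earliest right end; each time one isn't hit yet, stab at its right endpoint.
Sorted: [1,2] [1,3] [4,5] [2,8] [8,9] [12,14] [14,15] [16,17] [19,22] [24,25]
{[1,2],[1,3]} hit by 2; {[4,5],[2,8]} hit by 5; {[8,9]} hit by 9; {[12,14],[14,15]} hit by 14; {[16,17]} hit by 17; {[19,22]} hit by 22; {[24,25]} hit by 25.
Points: 2, 5, 9, 14, 17, 22, 25 (7 total).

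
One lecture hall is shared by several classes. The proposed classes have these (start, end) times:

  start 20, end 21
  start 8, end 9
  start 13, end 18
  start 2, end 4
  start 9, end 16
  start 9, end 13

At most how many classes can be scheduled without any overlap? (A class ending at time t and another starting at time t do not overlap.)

By end time: (2,4), (8,9), (9,13), (9,16), (13,18), (20,21).
Pick (2,4); next start ≥ 4 → (8,9); next start ≥ 9 → (9,13); next start ≥ 13 → (13,18); next start ≥ 18 → (20,21).
Selected 5 classes.

5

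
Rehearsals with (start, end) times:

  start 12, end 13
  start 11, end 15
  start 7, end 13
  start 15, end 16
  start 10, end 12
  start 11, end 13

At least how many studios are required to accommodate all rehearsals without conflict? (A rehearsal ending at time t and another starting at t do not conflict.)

Count concurrent intervals with a sweep; the peak is the room count.
starts: [7, 10, 11, 11, 12, 15]
ends:   [12, 13, 13, 13, 15, 16]
s7→1 s10→2 s11→3 s11→4  — peak 4.

4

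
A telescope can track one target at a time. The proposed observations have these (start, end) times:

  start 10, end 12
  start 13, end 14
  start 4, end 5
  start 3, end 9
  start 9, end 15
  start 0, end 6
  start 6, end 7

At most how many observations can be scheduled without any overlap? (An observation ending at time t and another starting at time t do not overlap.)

Sorted by end: (4,5)  (0,6)  (6,7)  (3,9)  (10,12)  (13,14)  (9,15)
take (4,5); take (6,7); take (10,12); take (13,14).
Selected 4 observations.

4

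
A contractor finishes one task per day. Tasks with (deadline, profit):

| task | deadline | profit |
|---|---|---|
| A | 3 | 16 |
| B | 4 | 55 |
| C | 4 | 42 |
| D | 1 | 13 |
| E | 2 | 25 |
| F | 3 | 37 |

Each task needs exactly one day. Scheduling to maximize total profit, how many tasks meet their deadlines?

4

Take jobs in profit order; each goes to the latest open slot no later than its deadline.
By profit: B(d4,55), C(d4,42), F(d3,37), E(d2,25), A(d3,16), D(d1,13)
B→slot 4; C→slot 3; F→slot 2; E→slot 1; A skipped; D skipped.
4 of 6 scheduled.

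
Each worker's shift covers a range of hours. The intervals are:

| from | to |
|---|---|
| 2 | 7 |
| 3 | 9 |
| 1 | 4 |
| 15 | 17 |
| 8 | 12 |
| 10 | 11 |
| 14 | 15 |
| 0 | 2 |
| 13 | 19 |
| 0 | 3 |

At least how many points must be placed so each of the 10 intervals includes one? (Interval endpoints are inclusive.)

4

Sorted: [0,2] [0,3] [1,4] [2,7] [3,9] [10,11] [8,12] [14,15] [15,17] [13,19]
{[0,2],[0,3],[1,4],[2,7]} hit by 2; {[3,9]} hit by 9; {[10,11],[8,12]} hit by 11; {[14,15],[15,17],[13,19]} hit by 15.
Points: 2, 9, 11, 15 (4 total).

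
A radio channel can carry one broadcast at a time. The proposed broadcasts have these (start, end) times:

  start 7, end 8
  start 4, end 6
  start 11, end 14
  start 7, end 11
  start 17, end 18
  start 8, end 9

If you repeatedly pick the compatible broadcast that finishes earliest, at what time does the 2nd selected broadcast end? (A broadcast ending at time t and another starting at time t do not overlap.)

Sort by end time and greedily take each interval whose start is ≥ the last chosen end.
Sorted by end: (4,6)  (7,8)  (8,9)  (7,11)  (11,14)  (17,18)
take (4,6); take (7,8); take (8,9); take (11,14); take (17,18).
Selected: (4,6) (7,8) (8,9) (11,14) (17,18)

8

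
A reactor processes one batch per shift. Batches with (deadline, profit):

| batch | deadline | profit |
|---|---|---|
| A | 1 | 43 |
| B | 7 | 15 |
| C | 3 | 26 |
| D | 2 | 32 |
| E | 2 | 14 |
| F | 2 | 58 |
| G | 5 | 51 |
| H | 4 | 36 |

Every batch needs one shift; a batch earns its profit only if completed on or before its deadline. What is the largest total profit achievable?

By profit: F(d2,58), G(d5,51), A(d1,43), H(d4,36), D(d2,32), C(d3,26), B(d7,15), E(d2,14)
F→slot 2; G→slot 5; A→slot 1; H→slot 4; D skipped; C→slot 3; B→slot 7; E skipped.
Profit = 43 + 58 + 26 + 36 + 51 + 15 = 229

229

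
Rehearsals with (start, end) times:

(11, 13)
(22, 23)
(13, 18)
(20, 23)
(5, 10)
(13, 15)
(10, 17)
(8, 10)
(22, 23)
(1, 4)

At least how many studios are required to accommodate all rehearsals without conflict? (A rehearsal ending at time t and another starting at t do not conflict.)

3

Events (time:±→running): 1:+→1 4:-→0 5:+→1 8:+→2 10:-→1 10:-→0 10:+→1 11:+→2 13:-→1 13:+→2 13:+→3 … peak 3.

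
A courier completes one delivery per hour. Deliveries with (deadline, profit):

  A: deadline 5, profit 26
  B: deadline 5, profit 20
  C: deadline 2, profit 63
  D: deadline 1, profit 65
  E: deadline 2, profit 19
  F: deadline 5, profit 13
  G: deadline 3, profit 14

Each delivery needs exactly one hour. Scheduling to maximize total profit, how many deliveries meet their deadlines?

5

By profit: D(d1,65), C(d2,63), A(d5,26), B(d5,20), E(d2,19), G(d3,14), F(d5,13)
D→slot 1; C→slot 2; A→slot 5; B→slot 4; E skipped; G→slot 3; F skipped.
5 of 7 scheduled.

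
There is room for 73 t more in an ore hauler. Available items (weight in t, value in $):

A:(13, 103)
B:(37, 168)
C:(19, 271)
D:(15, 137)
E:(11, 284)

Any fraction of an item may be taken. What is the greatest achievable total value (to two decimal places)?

863.11

Sort by value per unit weight and fill in that order.
Ratios (sorted): E 25.82, C 14.26, D 9.13, A 7.92, B 4.54
take E (11 @ 284); take C (19 @ 271); take D (15 @ 137); take A (13 @ 103); take 15/37 of B → 68.11. Capacity used 73/73.
Total value = 863.11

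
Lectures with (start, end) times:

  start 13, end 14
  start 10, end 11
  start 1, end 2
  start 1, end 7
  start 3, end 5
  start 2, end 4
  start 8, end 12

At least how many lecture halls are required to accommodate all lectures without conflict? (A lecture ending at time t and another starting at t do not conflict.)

starts: [1, 1, 2, 3, 8, 10, 13]
ends:   [2, 4, 5, 7, 11, 12, 14]
s1→1 s1→2 e2→1 s2→2 s3→3  — peak 3.

3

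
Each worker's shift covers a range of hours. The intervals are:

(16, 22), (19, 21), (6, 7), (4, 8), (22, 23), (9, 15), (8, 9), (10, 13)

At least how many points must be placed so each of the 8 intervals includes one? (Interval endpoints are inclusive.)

5

Process intervals by earliest right end; each time one isn't hit yet, stab at its right endpoint.
Sorted: [6,7] [4,8] [8,9] [10,13] [9,15] [19,21] [16,22] [22,23]
{[6,7],[4,8]} hit by 7; {[8,9]} hit by 9; {[10,13],[9,15]} hit by 13; {[19,21],[16,22]} hit by 21; {[22,23]} hit by 23.
Points: 7, 9, 13, 21, 23 (5 total).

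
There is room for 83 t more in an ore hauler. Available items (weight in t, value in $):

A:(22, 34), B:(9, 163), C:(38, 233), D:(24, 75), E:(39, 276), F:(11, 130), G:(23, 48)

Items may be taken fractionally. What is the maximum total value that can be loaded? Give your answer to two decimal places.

716.16

Greedy by value/weight ratio, highest first.
Ratios (sorted): B 18.11, F 11.82, E 7.08, C 6.13, D 3.12, G 2.09, A 1.55
take B (9 @ 163); take F (11 @ 130); take E (39 @ 276); take 24/38 of C → 147.16. Capacity used 83/83.
Total value = 716.16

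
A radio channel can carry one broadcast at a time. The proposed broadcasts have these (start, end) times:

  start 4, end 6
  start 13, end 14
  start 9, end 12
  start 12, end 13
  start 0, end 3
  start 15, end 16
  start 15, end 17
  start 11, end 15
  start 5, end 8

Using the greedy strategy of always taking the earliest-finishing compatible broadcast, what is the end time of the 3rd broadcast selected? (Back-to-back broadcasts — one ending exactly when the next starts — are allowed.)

By end time: (0,3), (4,6), (5,8), (9,12), (12,13), (13,14), (11,15), (15,16), (15,17).
Pick (0,3); next start ≥ 3 → (4,6); next start ≥ 6 → (9,12); next start ≥ 12 → (12,13); next start ≥ 13 → (13,14); next start ≥ 14 → (15,16).
Selected: (0,3) (4,6) (9,12) (12,13) (13,14) (15,16)

12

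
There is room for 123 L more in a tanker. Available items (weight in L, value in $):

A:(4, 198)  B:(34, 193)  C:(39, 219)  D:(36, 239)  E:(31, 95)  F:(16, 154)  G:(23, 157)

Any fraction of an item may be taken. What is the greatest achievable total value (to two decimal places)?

Sort by value per unit weight and fill in that order.
Order: A (198/4=49.50) > F (154/16=9.62) > G (157/23=6.83) > D (239/36=6.64) > B (193/34=5.68) > C (219/39=5.62) > E (95/31=3.06)
Fill: take A (4 @ 198) → take F (16 @ 154) → take G (23 @ 157) → take D (36 @ 239) → take B (34 @ 193) → take 10/39 of C → 56.15; 123/123 used.
Total value = 997.15

997.15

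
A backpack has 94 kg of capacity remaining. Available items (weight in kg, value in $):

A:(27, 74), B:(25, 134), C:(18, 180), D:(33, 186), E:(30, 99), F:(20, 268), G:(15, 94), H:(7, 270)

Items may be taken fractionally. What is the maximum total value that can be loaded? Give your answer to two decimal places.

Sort by value per unit weight and fill in that order.
Order: H (270/7=38.57) > F (268/20=13.40) > C (180/18=10.00) > G (94/15=6.27) > D (186/33=5.64) > B (134/25=5.36) > E (99/30=3.30) > A (74/27=2.74)
Fill: take H (7 @ 270) → take F (20 @ 268) → take C (18 @ 180) → take G (15 @ 94) → take D (33 @ 186) → take 1/25 of B → 5.36; 94/94 used.
Total value = 1003.36

1003.36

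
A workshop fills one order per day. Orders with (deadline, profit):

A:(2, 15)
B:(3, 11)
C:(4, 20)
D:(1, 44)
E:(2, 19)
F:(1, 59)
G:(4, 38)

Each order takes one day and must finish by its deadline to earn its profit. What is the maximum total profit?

Take jobs in profit order; each goes to the latest open slot no later than its deadline.
By profit: F(d1,59), D(d1,44), G(d4,38), C(d4,20), E(d2,19), A(d2,15), B(d3,11)
F→slot 1; D skipped; G→slot 4; C→slot 3; E→slot 2; A skipped; B skipped.
Profit = 59 + 19 + 20 + 38 = 136

136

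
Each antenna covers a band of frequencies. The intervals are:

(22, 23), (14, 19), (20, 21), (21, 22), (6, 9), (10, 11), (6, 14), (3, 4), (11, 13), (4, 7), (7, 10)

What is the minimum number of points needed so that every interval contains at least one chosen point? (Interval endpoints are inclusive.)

Process intervals by earliest right end; each time one isn't hit yet, stab at its right endpoint.
Sorted: [3,4] [4,7] [6,9] [7,10] [10,11] [11,13] [6,14] [14,19] [20,21] [21,22] [22,23]
{[3,4],[4,7]} hit by 4; {[6,9],[7,10]} hit by 9; {[10,11],[11,13],[6,14]} hit by 11; {[14,19]} hit by 19; {[20,21],[21,22]} hit by 21; {[22,23]} hit by 23.
Points: 4, 9, 11, 19, 21, 23 (6 total).

6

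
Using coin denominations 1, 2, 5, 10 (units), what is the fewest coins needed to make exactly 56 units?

7

Greedy: take as many of the largest coin as possible, then repeat with the remainder.
56 = 5×10 + 1×5 + 1×1
Total coins = 5 + 1 + 1 = 7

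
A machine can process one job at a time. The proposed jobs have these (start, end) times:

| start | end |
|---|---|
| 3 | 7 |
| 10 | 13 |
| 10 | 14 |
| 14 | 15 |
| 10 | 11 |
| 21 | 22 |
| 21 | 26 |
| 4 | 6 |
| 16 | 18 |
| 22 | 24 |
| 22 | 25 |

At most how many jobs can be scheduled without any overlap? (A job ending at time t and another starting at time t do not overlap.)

By end time: (4,6), (3,7), (10,11), (10,13), (10,14), (14,15), (16,18), (21,22), (22,24), (22,25), (21,26).
Pick (4,6); next start ≥ 6 → (10,11); next start ≥ 11 → (14,15); next start ≥ 15 → (16,18); next start ≥ 18 → (21,22); next start ≥ 22 → (22,24).
Selected 6 jobs.

6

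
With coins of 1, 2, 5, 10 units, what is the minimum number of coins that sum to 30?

3

30 = 3×10
Total coins = 3 = 3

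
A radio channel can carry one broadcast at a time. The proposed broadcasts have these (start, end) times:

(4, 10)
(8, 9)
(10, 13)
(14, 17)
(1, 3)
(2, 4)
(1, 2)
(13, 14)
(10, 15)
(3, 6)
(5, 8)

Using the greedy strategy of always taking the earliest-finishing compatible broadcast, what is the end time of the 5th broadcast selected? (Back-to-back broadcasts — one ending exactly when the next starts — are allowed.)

By end time: (1,2), (1,3), (2,4), (3,6), (5,8), (8,9), (4,10), (10,13), (13,14), (10,15), (14,17).
Pick (1,2); next start ≥ 2 → (2,4); next start ≥ 4 → (5,8); next start ≥ 8 → (8,9); next start ≥ 9 → (10,13); next start ≥ 13 → (13,14); next start ≥ 14 → (14,17).
Selected: (1,2) (2,4) (5,8) (8,9) (10,13) (13,14) (14,17)

13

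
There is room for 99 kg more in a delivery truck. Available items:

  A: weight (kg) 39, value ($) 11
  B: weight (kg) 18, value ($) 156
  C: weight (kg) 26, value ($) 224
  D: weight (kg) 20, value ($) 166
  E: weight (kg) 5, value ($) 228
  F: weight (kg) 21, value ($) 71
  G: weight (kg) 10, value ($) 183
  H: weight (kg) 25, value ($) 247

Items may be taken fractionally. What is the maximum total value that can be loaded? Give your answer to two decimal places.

Greedy by value/weight ratio, highest first.
Ratios (sorted): E 45.60, G 18.30, H 9.88, B 8.67, C 8.62, D 8.30, F 3.38, A 0.28
take E (5 @ 228); take G (10 @ 183); take H (25 @ 247); take B (18 @ 156); take C (26 @ 224); take 15/20 of D → 124.50. Capacity used 99/99.
Total value = 1162.50

1162.50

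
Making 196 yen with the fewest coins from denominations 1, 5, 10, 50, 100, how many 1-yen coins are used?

1

196 = 1×100 + 1×50 + 4×10 + 1×5 + 1×1
Count of 1: 1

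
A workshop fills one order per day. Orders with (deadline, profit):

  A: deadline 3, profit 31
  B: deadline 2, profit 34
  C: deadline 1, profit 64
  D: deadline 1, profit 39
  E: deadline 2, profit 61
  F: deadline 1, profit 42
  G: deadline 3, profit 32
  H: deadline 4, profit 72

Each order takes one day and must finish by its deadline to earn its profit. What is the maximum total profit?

229

Sort by profit descending; place each in the latest free slot ≤ its deadline.
By profit: H(d4,72), C(d1,64), E(d2,61), F(d1,42), D(d1,39), B(d2,34), G(d3,32), A(d3,31)
H→slot 4; C→slot 1; E→slot 2; F skipped; D skipped; B skipped; G→slot 3; A skipped.
Profit = 64 + 61 + 32 + 72 = 229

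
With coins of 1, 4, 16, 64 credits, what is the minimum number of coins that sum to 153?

153 = 2×64 + 1×16 + 2×4 + 1×1
Total coins = 2 + 1 + 2 + 1 = 6

6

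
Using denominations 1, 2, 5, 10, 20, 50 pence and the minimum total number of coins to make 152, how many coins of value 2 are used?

1

152 − 3×50→2 − 1×2→0
Count of 2: 1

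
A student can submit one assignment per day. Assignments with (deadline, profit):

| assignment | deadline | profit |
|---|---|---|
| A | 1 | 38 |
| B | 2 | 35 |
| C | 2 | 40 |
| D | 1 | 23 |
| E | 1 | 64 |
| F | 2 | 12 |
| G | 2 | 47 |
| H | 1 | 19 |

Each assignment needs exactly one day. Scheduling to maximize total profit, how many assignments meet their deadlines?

2

Sort by profit descending; place each in the latest free slot ≤ its deadline.
Profit order: E=64 G=47 C=40 A=38 B=35 D=23 H=19 F=12
Assign: E→slot 1, G→slot 2, C skipped, A skipped, B skipped, D skipped, H skipped, F skipped.
Slots: [1:E] [2:G]
2 of 8 scheduled.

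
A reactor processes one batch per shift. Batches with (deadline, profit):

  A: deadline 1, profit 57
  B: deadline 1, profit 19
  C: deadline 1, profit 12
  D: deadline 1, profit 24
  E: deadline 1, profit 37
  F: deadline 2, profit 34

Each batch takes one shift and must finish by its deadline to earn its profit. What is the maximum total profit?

Sort by profit descending; place each in the latest free slot ≤ its deadline.
Profit order: A=57 E=37 F=34 D=24 B=19 C=12
Assign: A→slot 1, E skipped, F→slot 2, D skipped, B skipped, C skipped.
Slots: [1:A] [2:F]
Profit = 57 + 34 = 91

91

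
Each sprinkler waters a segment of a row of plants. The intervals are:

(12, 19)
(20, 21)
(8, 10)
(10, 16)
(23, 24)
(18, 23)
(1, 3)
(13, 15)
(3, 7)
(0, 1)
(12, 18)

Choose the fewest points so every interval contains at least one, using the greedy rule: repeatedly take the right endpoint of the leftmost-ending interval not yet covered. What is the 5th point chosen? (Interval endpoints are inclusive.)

Sort by right endpoint; whenever an interval is uncovered, place a point at its right end.
Sorted: [0,1] [1,3] [3,7] [8,10] [13,15] [10,16] [12,18] [12,19] [20,21] [18,23] [23,24]
{[0,1],[1,3]} hit by 1; {[3,7]} hit by 7; {[8,10]} hit by 10; {[13,15],[10,16],[12,18],[12,19]} hit by 15; {[20,21],[18,23]} hit by 21; {[23,24]} hit by 24.
Points: 1, 7, 10, 15, 21, 24 (6 total).

21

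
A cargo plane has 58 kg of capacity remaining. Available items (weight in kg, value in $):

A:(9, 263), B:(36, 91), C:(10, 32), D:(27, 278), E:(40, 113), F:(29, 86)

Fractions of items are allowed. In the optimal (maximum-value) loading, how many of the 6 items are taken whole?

Sort by value per unit weight and fill in that order.
Order: A (263/9=29.22) > D (278/27=10.30) > C (32/10=3.20) > F (86/29=2.97) > E (113/40=2.83) > B (91/36=2.53)
Fill: take A (9 @ 263) → take D (27 @ 278) → take C (10 @ 32) → take 12/29 of F → 35.59; 58/58 used.
3 item(s) taken whole; one partial (take 12/29 of F).

3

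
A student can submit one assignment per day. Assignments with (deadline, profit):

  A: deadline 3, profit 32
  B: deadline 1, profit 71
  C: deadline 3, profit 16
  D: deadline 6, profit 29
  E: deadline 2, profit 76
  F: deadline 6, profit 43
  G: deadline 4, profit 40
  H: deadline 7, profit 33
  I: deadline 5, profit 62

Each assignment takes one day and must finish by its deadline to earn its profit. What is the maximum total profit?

Take jobs in profit order; each goes to the latest open slot no later than its deadline.
Profit order: E=76 B=71 I=62 F=43 G=40 H=33 A=32 D=29 C=16
Assign: E→slot 2, B→slot 1, I→slot 5, F→slot 6, G→slot 4, H→slot 7, A→slot 3, D skipped, C skipped.
Slots: [1:B] [2:E] [3:A] [4:G] [5:I] [6:F] [7:H]
Profit = 71 + 76 + 32 + 40 + 62 + 43 + 33 = 357

357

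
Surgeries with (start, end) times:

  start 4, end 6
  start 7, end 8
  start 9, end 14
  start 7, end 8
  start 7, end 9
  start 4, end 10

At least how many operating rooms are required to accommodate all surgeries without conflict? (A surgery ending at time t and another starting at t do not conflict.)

Count concurrent intervals with a sweep; the peak is the room count.
starts: [4, 4, 7, 7, 7, 9]
ends:   [6, 8, 8, 9, 10, 14]
s4→1 s4→2 e6→1 s7→2 s7→3 s7→4  — peak 4.

4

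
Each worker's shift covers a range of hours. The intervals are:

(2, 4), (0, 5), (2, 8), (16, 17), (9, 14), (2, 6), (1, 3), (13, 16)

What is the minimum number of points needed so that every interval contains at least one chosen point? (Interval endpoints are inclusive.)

By right end: [1,3]  [2,4]  [0,5]  [2,6]  [2,8]  [9,14]  [13,16]  [16,17]
[1,3] uncovered → point at 3; [9,14] uncovered → point at 14; [16,17] uncovered → point at 17.
Points: 3, 14, 17 (3 total).

3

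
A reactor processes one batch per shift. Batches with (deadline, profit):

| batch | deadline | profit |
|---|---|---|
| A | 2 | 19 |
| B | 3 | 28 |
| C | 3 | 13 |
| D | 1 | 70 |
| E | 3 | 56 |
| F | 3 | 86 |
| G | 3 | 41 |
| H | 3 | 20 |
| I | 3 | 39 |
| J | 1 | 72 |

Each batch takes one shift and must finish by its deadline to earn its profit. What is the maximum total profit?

Profit order: F=86 J=72 D=70 E=56 G=41 I=39 B=28 H=20 A=19 C=13
Assign: F→slot 3, J→slot 1, D skipped, E→slot 2, G skipped, I skipped, B skipped, H skipped, A skipped, C skipped.
Slots: [1:J] [2:E] [3:F]
Profit = 72 + 56 + 86 = 214

214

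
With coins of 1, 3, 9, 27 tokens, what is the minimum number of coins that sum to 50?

Greedy: take as many of the largest coin as possible, then repeat with the remainder.
50 = 1×27 + 2×9 + 1×3 + 2×1
Total coins = 1 + 2 + 1 + 2 = 6

6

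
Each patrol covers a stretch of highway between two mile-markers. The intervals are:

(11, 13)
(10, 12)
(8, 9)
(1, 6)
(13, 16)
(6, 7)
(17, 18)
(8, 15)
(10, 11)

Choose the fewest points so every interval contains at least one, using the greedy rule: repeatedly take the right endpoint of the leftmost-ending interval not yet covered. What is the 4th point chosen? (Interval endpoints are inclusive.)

Process intervals by earliest right end; each time one isn't hit yet, stab at its right endpoint.
By right end: [1,6]  [6,7]  [8,9]  [10,11]  [10,12]  [11,13]  [8,15]  [13,16]  [17,18]
[1,6] uncovered → point at 6; [8,9] uncovered → point at 9; [10,11] uncovered → point at 11; [13,16] uncovered → point at 16; [17,18] uncovered → point at 18.
Points: 6, 9, 11, 16, 18 (5 total).

16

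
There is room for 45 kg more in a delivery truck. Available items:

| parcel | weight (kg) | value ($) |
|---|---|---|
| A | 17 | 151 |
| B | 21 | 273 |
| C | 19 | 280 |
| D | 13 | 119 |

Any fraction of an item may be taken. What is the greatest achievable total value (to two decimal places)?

598.77

Sort by value per unit weight and fill in that order.
Order: C (280/19=14.74) > B (273/21=13.00) > D (119/13=9.15) > A (151/17=8.88)
Fill: take C (19 @ 280) → take B (21 @ 273) → take 5/13 of D → 45.77; 45/45 used.
Total value = 598.77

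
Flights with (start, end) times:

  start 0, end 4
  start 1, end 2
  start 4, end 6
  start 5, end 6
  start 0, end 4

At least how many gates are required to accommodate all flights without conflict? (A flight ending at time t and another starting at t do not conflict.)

The answer is the maximum number of intervals overlapping at any instant.
Events (time:±→running): 0:+→1 0:+→2 1:+→3 … peak 3.

3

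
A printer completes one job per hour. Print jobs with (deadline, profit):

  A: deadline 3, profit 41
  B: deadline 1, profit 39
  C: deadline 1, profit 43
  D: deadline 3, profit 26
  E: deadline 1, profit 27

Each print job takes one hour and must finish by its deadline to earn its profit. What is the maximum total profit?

Profit order: C=43 A=41 B=39 E=27 D=26
Assign: C→slot 1, A→slot 3, B skipped, E skipped, D→slot 2.
Slots: [1:C] [2:D] [3:A]
Profit = 43 + 26 + 41 = 110

110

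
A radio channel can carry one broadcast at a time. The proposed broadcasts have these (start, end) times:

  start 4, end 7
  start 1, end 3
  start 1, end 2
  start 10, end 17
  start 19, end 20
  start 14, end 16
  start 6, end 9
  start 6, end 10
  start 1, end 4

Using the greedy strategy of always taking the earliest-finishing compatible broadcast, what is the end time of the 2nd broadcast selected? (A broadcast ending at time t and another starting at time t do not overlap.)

7

Sort by end time and greedily take each interval whose start is ≥ the last chosen end.
Sorted by end: (1,2)  (1,3)  (1,4)  (4,7)  (6,9)  (6,10)  (14,16)  (10,17)  (19,20)
take (1,2); take (4,7); take (14,16); skip (10,17); take (19,20).
Selected: (1,2) (4,7) (14,16) (19,20)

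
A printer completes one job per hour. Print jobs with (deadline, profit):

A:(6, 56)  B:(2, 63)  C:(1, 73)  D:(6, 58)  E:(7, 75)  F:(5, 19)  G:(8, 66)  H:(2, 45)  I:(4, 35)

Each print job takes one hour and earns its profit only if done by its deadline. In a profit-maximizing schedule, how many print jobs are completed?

Profit order: E=75 C=73 G=66 B=63 D=58 A=56 H=45 I=35 F=19
Assign: E→slot 7, C→slot 1, G→slot 8, B→slot 2, D→slot 6, A→slot 5, H skipped, I→slot 4, F→slot 3.
Slots: [1:C] [2:B] [3:F] [4:I] [5:A] [6:D] [7:E] [8:G]
8 of 9 scheduled.

8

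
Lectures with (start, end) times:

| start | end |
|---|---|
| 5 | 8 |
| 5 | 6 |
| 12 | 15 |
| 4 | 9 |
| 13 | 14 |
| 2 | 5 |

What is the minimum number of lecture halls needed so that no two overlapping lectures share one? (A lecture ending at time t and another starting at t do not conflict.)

3

Count concurrent intervals with a sweep; the peak is the room count.
Events (time:±→running): 2:+→1 4:+→2 5:-→1 5:+→2 5:+→3 … peak 3.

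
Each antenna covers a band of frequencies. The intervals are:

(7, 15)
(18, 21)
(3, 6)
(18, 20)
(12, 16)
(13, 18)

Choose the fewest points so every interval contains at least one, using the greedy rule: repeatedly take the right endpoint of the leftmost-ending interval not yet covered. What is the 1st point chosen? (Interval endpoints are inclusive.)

6

Sorted: [3,6] [7,15] [12,16] [13,18] [18,20] [18,21]
{[3,6]} hit by 6; {[7,15],[12,16],[13,18]} hit by 15; {[18,20],[18,21]} hit by 20.
Points: 6, 15, 20 (3 total).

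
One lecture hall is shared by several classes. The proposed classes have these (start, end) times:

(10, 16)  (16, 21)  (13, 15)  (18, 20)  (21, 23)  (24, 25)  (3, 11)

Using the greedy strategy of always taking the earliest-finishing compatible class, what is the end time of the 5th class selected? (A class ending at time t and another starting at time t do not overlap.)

Order by finish time; keep every interval that doesn't clash with the previous kept one.
Sorted by end: (3,11)  (13,15)  (10,16)  (18,20)  (16,21)  (21,23)  (24,25)
take (3,11); take (13,15); skip (10,16); take (18,20); take (21,23); take (24,25).
Selected: (3,11) (13,15) (18,20) (21,23) (24,25)

25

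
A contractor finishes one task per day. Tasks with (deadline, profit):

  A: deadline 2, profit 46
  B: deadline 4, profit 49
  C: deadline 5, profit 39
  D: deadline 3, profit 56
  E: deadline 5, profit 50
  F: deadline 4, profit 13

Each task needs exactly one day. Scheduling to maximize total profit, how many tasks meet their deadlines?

5

Profit order: D=56 E=50 B=49 A=46 C=39 F=13
Assign: D→slot 3, E→slot 5, B→slot 4, A→slot 2, C→slot 1, F skipped.
Slots: [1:C] [2:A] [3:D] [4:B] [5:E]
5 of 6 scheduled.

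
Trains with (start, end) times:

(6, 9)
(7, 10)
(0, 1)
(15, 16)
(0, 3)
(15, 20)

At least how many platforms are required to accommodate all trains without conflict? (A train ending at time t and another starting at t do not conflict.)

2

starts: [0, 0, 6, 7, 15, 15]
ends:   [1, 3, 9, 10, 16, 20]
s0→1 s0→2  — peak 2.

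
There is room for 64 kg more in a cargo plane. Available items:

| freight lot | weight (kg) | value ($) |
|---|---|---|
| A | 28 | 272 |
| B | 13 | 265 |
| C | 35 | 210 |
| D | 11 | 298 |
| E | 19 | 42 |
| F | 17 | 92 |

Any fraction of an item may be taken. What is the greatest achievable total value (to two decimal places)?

907.00

Order: D (298/11=27.09) > B (265/13=20.38) > A (272/28=9.71) > C (210/35=6.00) > F (92/17=5.41) > E (42/19=2.21)
Fill: take D (11 @ 298) → take B (13 @ 265) → take A (28 @ 272) → take 12/35 of C → 72.00; 64/64 used.
Total value = 907.00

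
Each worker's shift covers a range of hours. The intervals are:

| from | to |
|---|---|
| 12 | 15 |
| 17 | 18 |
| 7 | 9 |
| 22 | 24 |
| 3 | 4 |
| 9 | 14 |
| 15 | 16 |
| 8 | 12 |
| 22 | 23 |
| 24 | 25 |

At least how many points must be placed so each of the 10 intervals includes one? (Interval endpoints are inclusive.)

6

Sorted: [3,4] [7,9] [8,12] [9,14] [12,15] [15,16] [17,18] [22,23] [22,24] [24,25]
{[3,4]} hit by 4; {[7,9],[8,12],[9,14]} hit by 9; {[12,15],[15,16]} hit by 15; {[17,18]} hit by 18; {[22,23],[22,24]} hit by 23; {[24,25]} hit by 25.
Points: 4, 9, 15, 18, 23, 25 (6 total).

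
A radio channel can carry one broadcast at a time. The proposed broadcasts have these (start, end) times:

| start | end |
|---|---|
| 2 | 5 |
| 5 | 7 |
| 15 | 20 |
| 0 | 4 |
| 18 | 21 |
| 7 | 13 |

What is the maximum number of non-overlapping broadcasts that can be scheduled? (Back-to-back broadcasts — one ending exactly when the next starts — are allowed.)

Sorted by end: (0,4)  (2,5)  (5,7)  (7,13)  (15,20)  (18,21)
take (0,4); take (5,7); take (7,13); take (15,20); skip (18,21).
Selected 4 broadcasts.

4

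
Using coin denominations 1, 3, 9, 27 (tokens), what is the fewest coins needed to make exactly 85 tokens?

5

Greedy: take as many of the largest coin as possible, then repeat with the remainder.
85 = 3×27 + 1×3 + 1×1
Total coins = 3 + 1 + 1 = 5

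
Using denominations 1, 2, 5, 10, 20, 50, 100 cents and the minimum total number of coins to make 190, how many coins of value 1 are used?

Greedy: take as many of the largest coin as possible, then repeat with the remainder.
190 = 1×100 + 1×50 + 2×20
Count of 1: 0

0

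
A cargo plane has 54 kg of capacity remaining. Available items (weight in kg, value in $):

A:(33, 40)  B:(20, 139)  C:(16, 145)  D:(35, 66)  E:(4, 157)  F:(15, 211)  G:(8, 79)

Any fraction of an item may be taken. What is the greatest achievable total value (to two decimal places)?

Order: E (157/4=39.25) > F (211/15=14.07) > G (79/8=9.88) > C (145/16=9.06) > B (139/20=6.95) > D (66/35=1.89) > A (40/33=1.21)
Fill: take E (4 @ 157) → take F (15 @ 211) → take G (8 @ 79) → take C (16 @ 145) → take 11/20 of B → 76.45; 54/54 used.
Total value = 668.45

668.45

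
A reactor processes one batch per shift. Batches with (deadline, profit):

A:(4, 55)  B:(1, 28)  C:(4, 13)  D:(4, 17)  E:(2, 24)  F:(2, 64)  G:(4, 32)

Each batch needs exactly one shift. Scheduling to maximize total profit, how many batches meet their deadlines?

4

Profit order: F=64 A=55 G=32 B=28 E=24 D=17 C=13
Assign: F→slot 2, A→slot 4, G→slot 3, B→slot 1, E skipped, D skipped, C skipped.
Slots: [1:B] [2:F] [3:G] [4:A]
4 of 7 scheduled.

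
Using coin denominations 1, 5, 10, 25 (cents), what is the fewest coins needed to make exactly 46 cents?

46 − 1×25→21 − 2×10→1 − 1×1→0
Total coins = 1 + 2 + 1 = 4

4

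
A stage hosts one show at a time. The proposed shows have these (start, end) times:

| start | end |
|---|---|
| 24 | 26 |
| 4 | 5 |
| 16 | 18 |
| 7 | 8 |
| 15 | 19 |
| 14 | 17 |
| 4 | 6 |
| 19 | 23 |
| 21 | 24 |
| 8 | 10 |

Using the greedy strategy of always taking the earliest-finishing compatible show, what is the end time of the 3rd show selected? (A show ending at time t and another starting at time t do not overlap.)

Order by finish time; keep every interval that doesn't clash with the previous kept one.
By end time: (4,5), (4,6), (7,8), (8,10), (14,17), (16,18), (15,19), (19,23), (21,24), (24,26).
Pick (4,5); next start ≥ 5 → (7,8); next start ≥ 8 → (8,10); next start ≥ 10 → (14,17); next start ≥ 17 → (19,23); next start ≥ 23 → (24,26).
Selected: (4,5) (7,8) (8,10) (14,17) (19,23) (24,26)

10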